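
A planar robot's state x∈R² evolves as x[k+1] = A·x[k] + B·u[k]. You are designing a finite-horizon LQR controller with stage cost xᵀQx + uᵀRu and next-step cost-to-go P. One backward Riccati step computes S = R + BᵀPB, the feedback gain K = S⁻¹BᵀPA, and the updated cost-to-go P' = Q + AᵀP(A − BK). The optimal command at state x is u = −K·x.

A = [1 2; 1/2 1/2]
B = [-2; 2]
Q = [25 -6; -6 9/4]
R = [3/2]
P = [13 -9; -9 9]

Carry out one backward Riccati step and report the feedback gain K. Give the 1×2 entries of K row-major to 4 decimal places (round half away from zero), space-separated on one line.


BᵀP = [-44.0000 36.0000]
S = R + BᵀPB = [3/2] + [160.0000] = [161.5000]
BᵀPA = [-26.0000 -70.0000]
K = S⁻¹·BᵀPA = [-0.1610 -0.4334]
A−BK = [0.6780 1.1331; 0.8220 1.3669]
AᵀP(A−BK) = [2.0642 3.4807; 3.4807 5.9094]
P' = Q + AᵀP(A−BK) = [27.0642 -2.5193; -2.5193 8.1594]
tr(P') = 35.2237

-0.1610 -0.4334


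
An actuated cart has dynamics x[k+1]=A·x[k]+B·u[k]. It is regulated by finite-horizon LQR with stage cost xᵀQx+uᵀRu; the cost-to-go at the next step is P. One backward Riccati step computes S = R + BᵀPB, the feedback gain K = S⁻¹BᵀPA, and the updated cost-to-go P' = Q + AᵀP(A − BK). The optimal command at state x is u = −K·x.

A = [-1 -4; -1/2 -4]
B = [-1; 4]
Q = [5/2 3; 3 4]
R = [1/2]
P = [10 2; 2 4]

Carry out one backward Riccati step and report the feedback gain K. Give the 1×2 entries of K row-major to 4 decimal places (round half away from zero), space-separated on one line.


-0.0855 -0.8205

BᵀP = [-2.0000 14.0000]
S = R + BᵀPB = [1/2] + [58.0000] = [58.5000]
BᵀPA = [-5.0000 -48.0000]
K = S⁻¹·BᵀPA = [-0.0855 -0.8205]
A−BK = [-1.0855 -4.8205; -0.1581 -0.7179]
AᵀP(A−BK) = [12.5726 55.8974; 55.8974 248.6154]
P' = Q + AᵀP(A−BK) = [15.0726 58.8974; 58.8974 252.6154]
tr(P') = 267.6880


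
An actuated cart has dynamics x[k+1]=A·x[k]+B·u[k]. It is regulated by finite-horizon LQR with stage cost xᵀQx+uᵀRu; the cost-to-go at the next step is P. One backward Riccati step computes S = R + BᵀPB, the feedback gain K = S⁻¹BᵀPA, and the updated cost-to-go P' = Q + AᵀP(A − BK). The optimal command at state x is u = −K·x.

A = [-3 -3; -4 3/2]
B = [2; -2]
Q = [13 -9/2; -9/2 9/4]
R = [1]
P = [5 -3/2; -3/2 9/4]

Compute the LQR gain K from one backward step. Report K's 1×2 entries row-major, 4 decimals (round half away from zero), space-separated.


BᵀP = [13.0000 -7.5000]
S = R + BᵀPB = [1] + [41.0000] = [42.0000]
BᵀPA = [-9.0000 -50.2500]
K = S⁻¹·BᵀPA = [-0.2143 -1.1964]
A−BK = [-2.5714 -0.6071; -4.4286 -0.8929]
AᵀP(A−BK) = [43.0714 9.4821; 9.4821 3.4420]
P' = Q + AᵀP(A−BK) = [56.0714 4.9821; 4.9821 5.6920]
tr(P') = 61.7634

-0.2143 -1.1964


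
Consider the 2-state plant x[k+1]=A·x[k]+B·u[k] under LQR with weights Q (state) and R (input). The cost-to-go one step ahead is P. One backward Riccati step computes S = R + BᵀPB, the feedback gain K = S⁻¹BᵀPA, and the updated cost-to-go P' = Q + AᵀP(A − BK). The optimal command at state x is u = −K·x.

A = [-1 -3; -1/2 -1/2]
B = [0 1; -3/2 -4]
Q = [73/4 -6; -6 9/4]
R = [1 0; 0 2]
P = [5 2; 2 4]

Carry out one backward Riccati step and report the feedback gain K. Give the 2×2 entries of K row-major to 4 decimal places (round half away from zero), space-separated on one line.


BᵀP = [-3.0000 -6.0000; -3.0000 -14.0000]
S = R + BᵀPB = [1 0; 0 2] + [9.0000 21.0000; 21.0000 53.0000] = [10.0000 21.0000; 21.0000 55.0000]
BᵀPA = [6.0000 12.0000; 10.0000 16.0000]
K = S⁻¹·BᵀPA = [1.1009 2.9725; -0.2385 -0.8440]
A−BK = [-0.7615 -2.1560; 0.1972 0.5826]
AᵀP(A−BK) = [3.7798 10.6055; 10.6055 29.8349]
P' = Q + AᵀP(A−BK) = [22.0298 4.6055; 4.6055 32.0849]
tr(P') = 54.1147

1.1009 2.9725 -0.2385 -0.8440


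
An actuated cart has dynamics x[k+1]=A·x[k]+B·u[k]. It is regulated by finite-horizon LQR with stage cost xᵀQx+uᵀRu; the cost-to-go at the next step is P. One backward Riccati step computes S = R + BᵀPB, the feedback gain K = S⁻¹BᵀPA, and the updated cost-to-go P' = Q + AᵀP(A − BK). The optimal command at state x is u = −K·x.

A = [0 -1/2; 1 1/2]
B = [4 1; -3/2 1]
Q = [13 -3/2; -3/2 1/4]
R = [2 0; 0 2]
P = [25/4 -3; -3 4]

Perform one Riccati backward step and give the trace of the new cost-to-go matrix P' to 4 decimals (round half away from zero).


BᵀP = [29.5000 -18.0000; 3.2500 1.0000]
S = R + BᵀPB = [2 0; 0 2] + [145.0000 11.5000; 11.5000 4.2500] = [147.0000 11.5000; 11.5000 6.2500]
BᵀPA = [-18.0000 -23.7500; 1.0000 -1.1250]
K = S⁻¹·BᵀPA = [-0.1577 -0.1723; 0.4501 0.1370]
A−BK = [0.1805 0.0521; 0.3134 0.1046]
AᵀP(A−BK) = [0.7120 0.2619; 0.2619 0.1249]
P' = Q + AᵀP(A−BK) = [13.7120 -1.2381; -1.2381 0.3749]
tr(P') = 14.0869

14.0869


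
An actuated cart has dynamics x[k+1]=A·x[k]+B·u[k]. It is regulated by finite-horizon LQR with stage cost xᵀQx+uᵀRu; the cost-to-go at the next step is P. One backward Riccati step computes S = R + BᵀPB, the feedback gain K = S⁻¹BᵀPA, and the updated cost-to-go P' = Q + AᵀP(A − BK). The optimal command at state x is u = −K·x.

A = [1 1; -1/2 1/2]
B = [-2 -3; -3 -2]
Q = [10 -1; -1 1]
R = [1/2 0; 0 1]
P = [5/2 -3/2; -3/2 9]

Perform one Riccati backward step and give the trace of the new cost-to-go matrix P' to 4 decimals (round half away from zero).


BᵀP = [-0.5000 -24.0000; -4.5000 -13.5000]
S = R + BᵀPB = [1/2 0; 0 1] + [73.0000 49.5000; 49.5000 40.5000] = [73.5000 49.5000; 49.5000 41.5000]
BᵀPA = [11.5000 -12.5000; 2.2500 -11.2500]
K = S⁻¹·BᵀPA = [0.6098 0.0635; -0.6731 -0.3469]
A−BK = [0.2002 0.0865; -0.0169 -0.0031]
AᵀP(A−BK) = [0.7519 0.2997; 0.2997 0.1419]
P' = Q + AᵀP(A−BK) = [10.7519 -0.7003; -0.7003 1.1419]
tr(P') = 11.8939

11.8939


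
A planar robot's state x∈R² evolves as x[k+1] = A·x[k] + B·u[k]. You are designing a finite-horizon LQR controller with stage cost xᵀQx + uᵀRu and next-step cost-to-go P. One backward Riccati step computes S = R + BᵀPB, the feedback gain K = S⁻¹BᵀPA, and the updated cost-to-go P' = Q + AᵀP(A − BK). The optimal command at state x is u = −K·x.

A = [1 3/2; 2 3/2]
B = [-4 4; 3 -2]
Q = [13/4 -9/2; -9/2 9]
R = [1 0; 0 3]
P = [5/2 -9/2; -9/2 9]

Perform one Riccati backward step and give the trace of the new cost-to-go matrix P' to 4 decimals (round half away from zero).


BᵀP = [-23.5000 45.0000; 19.0000 -36.0000]
S = R + BᵀPB = [1 0; 0 3] + [229.0000 -184.0000; -184.0000 148.0000] = [230.0000 -184.0000; -184.0000 151.0000]
BᵀPA = [66.5000 32.2500; -53.0000 -25.5000]
K = S⁻¹·BᵀPA = [0.3312 0.2034; 0.0526 0.0789]
A−BK = [2.1144 1.9977; 1.1116 1.0478]
AᵀP(A−BK) = [1.2623 1.1598; 1.1598 1.0793]
P' = Q + AᵀP(A−BK) = [4.5123 -3.3402; -3.3402 10.0793]
tr(P') = 14.5916

14.5916


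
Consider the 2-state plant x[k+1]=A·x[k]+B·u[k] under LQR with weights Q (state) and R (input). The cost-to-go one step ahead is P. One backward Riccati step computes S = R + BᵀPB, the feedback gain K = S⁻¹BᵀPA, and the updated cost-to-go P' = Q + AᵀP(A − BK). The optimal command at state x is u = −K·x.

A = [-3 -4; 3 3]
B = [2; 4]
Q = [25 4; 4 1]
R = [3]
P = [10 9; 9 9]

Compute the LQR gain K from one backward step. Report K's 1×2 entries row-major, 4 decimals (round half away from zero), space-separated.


-0.0181 -0.1873

BᵀP = [56.0000 54.0000]
S = R + BᵀPB = [3] + [328.0000] = [331.0000]
BᵀPA = [-6.0000 -62.0000]
K = S⁻¹·BᵀPA = [-0.0181 -0.1873]
A−BK = [-2.9637 -3.6254; 3.0725 3.7492]
AᵀP(A−BK) = [8.8912 10.8761; 10.8761 13.3867]
P' = Q + AᵀP(A−BK) = [33.8912 14.8761; 14.8761 14.3867]
tr(P') = 48.2779


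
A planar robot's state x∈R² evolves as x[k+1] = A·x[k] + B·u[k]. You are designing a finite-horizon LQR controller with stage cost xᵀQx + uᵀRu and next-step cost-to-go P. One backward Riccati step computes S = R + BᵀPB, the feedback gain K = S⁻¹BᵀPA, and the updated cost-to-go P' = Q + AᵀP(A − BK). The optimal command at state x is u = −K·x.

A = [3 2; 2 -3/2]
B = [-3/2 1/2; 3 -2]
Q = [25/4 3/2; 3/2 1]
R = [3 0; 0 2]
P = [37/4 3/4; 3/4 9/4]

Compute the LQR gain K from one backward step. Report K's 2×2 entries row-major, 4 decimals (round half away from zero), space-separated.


-1.7368 -1.0833 -2.4135 -0.5119

BᵀP = [-11.6250 5.6250; 3.1250 -4.1250]
S = R + BᵀPB = [3 0; 0 2] + [34.3125 -17.0625; -17.0625 9.8125] = [37.3125 -17.0625; -17.0625 11.8125]
BᵀPA = [-23.6250 -31.6875; 1.1250 12.4375]
K = S⁻¹·BᵀPA = [-1.7368 -1.0833; -2.4135 -0.5119]
A−BK = [1.6015 0.6310; 2.3835 0.7262]
AᵀP(A−BK) = [62.9323 23.3571; 23.3571 9.6012]
P' = Q + AᵀP(A−BK) = [69.1823 24.8571; 24.8571 10.6012]
tr(P') = 79.7835


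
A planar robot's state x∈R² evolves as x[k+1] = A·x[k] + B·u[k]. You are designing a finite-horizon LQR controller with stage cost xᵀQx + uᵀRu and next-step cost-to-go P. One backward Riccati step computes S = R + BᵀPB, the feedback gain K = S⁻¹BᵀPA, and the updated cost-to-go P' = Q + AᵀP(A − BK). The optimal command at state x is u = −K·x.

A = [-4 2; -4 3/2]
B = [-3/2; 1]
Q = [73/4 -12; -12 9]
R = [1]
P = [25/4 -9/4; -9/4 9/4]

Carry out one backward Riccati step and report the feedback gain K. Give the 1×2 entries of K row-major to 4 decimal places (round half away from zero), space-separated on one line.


BᵀP = [-11.6250 5.6250]
S = R + BᵀPB = [1] + [23.0625] = [24.0625]
BᵀPA = [24.0000 -14.8125]
K = S⁻¹·BᵀPA = [0.9974 -0.6156]
A−BK = [-2.5039 1.0766; -4.9974 2.1156]
AᵀP(A−BK) = [40.0623 -17.2260; -17.2260 7.4442]
P' = Q + AᵀP(A−BK) = [58.3123 -29.2260; -29.2260 16.4442]
tr(P') = 74.7565

0.9974 -0.6156


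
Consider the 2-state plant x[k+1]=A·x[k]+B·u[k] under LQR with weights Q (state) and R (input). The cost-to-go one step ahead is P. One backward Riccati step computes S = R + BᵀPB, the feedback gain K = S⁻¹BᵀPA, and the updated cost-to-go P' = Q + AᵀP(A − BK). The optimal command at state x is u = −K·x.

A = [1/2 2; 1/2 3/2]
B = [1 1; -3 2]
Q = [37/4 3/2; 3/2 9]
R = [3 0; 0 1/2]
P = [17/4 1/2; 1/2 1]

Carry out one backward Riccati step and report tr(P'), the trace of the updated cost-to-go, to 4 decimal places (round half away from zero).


BᵀP = [2.7500 -2.5000; 5.2500 2.5000]
S = R + BᵀPB = [3 0; 0 1/2] + [10.2500 -2.2500; -2.2500 10.2500] = [13.2500 -2.2500; -2.2500 10.7500]
BᵀPA = [0.1250 1.7500; 3.8750 14.2500]
K = S⁻¹·BᵀPA = [0.0732 0.3703; 0.3758 1.4031]
A−BK = [0.0510 0.2266; -0.0318 -0.1952]
AᵀP(A−BK) = [0.0971 0.3917; 0.3917 1.6078]
P' = Q + AᵀP(A−BK) = [9.3471 1.8917; 1.8917 10.6078]
tr(P') = 19.9550

19.9550


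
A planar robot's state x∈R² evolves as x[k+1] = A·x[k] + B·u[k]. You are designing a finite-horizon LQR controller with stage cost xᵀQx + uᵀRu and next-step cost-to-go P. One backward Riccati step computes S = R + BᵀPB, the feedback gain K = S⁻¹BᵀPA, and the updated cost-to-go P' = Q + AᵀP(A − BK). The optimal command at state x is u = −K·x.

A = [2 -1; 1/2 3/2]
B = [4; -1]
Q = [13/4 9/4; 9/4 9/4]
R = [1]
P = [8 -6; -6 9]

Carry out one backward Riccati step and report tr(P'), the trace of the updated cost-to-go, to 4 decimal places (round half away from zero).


BᵀP = [38.0000 -33.0000]
S = R + BᵀPB = [1] + [185.0000] = [186.0000]
BᵀPA = [59.5000 -87.5000]
K = S⁻¹·BᵀPA = [0.3199 -0.4704]
A−BK = [0.7204 0.8817; 0.8199 1.0296]
AᵀP(A−BK) = [3.2164 3.7406; 3.7406 5.0874]
P' = Q + AᵀP(A−BK) = [6.4664 5.9906; 5.9906 7.3374]
tr(P') = 13.8038

13.8038


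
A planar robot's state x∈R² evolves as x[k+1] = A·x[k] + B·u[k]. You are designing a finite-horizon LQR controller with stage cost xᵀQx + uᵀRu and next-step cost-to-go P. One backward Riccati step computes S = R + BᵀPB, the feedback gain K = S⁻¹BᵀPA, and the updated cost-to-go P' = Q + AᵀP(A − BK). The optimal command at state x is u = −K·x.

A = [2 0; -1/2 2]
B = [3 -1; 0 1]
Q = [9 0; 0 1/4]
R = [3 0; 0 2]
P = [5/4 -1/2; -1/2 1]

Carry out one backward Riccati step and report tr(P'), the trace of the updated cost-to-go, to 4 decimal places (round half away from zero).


12.5675

BᵀP = [3.7500 -1.5000; -1.7500 1.5000]
S = R + BᵀPB = [3 0; 0 2] + [11.2500 -5.2500; -5.2500 3.2500] = [14.2500 -5.2500; -5.2500 5.2500]
BᵀPA = [8.2500 -3.0000; -4.2500 3.0000]
K = S⁻¹·BᵀPA = [0.4444 0.0000; -0.3651 0.5714]
A−BK = [0.3016 0.5714; -0.1349 1.4286]
AᵀP(A−BK) = [1.0317 -0.5714; -0.5714 2.2857]
P' = Q + AᵀP(A−BK) = [10.0317 -0.5714; -0.5714 2.5357]
tr(P') = 12.5675


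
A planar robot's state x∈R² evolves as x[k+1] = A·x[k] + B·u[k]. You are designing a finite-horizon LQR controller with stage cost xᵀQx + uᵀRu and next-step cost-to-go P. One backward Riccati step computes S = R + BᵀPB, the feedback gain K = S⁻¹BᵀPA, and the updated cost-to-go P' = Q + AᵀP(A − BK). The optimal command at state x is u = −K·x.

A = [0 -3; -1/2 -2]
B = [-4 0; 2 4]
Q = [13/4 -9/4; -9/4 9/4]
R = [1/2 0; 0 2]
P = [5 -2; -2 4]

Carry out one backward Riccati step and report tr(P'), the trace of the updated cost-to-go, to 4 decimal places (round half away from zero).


7.2309

BᵀP = [-24.0000 16.0000; -8.0000 16.0000]
S = R + BᵀPB = [1/2 0; 0 2] + [128.0000 64.0000; 64.0000 64.0000] = [128.5000 64.0000; 64.0000 66.0000]
BᵀPA = [-8.0000 40.0000; -8.0000 -8.0000]
K = S⁻¹·BᵀPA = [-0.0036 0.7188; -0.1177 -0.8182]
A−BK = [-0.0146 -0.1247; -0.0220 -0.1647]
AᵀP(A−BK) = [0.0294 0.2046; 0.2046 1.7015]
P' = Q + AᵀP(A−BK) = [3.2794 -2.0454; -2.0454 3.9515]
tr(P') = 7.2309


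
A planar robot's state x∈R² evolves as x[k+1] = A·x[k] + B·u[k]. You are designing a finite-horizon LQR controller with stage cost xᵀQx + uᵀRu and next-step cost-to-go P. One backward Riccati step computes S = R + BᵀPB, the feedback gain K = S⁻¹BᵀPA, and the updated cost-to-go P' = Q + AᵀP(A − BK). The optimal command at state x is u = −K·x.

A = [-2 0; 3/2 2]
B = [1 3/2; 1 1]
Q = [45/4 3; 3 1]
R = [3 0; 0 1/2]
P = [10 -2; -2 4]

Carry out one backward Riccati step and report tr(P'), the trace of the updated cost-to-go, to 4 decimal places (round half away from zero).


55.5065

BᵀP = [8.0000 2.0000; 13.0000 1.0000]
S = R + BᵀPB = [3 0; 0 1/2] + [10.0000 14.0000; 14.0000 20.5000] = [13.0000 14.0000; 14.0000 21.0000]
BᵀPA = [-13.0000 4.0000; -24.5000 2.0000]
K = S⁻¹·BᵀPA = [0.9091 0.7273; -1.7727 -0.3896]
A−BK = [-0.2500 -0.1429; 2.3636 1.6623]
AᵀP(A−BK) = [29.3864 19.9091; 19.9091 13.8701]
P' = Q + AᵀP(A−BK) = [40.6364 22.9091; 22.9091 14.8701]
tr(P') = 55.5065


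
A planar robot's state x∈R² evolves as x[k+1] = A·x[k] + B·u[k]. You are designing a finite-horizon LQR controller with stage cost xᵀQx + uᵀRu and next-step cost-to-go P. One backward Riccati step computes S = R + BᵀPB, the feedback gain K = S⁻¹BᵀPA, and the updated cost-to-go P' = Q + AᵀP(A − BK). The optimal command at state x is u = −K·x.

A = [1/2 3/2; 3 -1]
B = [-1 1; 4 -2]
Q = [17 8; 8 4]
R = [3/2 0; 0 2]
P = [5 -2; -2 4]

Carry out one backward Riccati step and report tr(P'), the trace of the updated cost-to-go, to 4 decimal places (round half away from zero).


BᵀP = [-13.0000 18.0000; 9.0000 -10.0000]
S = R + BᵀPB = [3/2 0; 0 2] + [85.0000 -49.0000; -49.0000 29.0000] = [86.5000 -49.0000; -49.0000 31.0000]
BᵀPA = [47.5000 -37.5000; -25.5000 23.5000]
K = S⁻¹·BᵀPA = [0.7950 -0.0392; 0.4340 0.6961]
A−BK = [0.8610 0.7647; 0.6881 0.5490]
AᵀP(A−BK) = [4.5553 3.3627; 3.3627 3.4216]
P' = Q + AᵀP(A−BK) = [21.5553 11.3627; 11.3627 7.4216]
tr(P') = 28.9768

28.9768


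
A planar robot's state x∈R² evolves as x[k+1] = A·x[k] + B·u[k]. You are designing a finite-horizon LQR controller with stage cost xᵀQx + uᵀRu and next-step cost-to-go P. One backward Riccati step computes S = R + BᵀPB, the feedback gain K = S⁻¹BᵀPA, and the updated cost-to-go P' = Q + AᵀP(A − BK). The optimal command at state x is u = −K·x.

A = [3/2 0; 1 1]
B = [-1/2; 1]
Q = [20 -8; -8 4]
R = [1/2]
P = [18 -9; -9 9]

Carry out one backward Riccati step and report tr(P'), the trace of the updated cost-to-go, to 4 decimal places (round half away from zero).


BᵀP = [-18.0000 13.5000]
S = R + BᵀPB = [1/2] + [22.5000] = [23.0000]
BᵀPA = [-13.5000 13.5000]
K = S⁻¹·BᵀPA = [-0.5870 0.5870]
A−BK = [1.2065 0.2935; 1.5870 0.4130]
AᵀP(A−BK) = [14.5761 3.4239; 3.4239 1.0761]
P' = Q + AᵀP(A−BK) = [34.5761 -4.5761; -4.5761 5.0761]
tr(P') = 39.6522

39.6522


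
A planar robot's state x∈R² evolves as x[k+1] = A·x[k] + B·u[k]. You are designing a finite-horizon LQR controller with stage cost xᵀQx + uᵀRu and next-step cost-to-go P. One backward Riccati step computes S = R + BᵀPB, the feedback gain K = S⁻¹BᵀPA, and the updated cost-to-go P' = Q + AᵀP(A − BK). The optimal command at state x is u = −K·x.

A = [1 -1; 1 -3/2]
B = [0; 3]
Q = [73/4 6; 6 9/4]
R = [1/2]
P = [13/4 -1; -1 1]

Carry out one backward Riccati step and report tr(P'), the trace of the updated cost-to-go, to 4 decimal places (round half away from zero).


25.0132

BᵀP = [-3.0000 3.0000]
S = R + BᵀPB = [1/2] + [9.0000] = [9.5000]
BᵀPA = [0.0000 -1.5000]
K = S⁻¹·BᵀPA = [0.0000 -0.1579]
A−BK = [1.0000 -1.0000; 1.0000 -1.0263]
AᵀP(A−BK) = [2.2500 -2.2500; -2.2500 2.2632]
P' = Q + AᵀP(A−BK) = [20.5000 3.7500; 3.7500 4.5132]
tr(P') = 25.0132


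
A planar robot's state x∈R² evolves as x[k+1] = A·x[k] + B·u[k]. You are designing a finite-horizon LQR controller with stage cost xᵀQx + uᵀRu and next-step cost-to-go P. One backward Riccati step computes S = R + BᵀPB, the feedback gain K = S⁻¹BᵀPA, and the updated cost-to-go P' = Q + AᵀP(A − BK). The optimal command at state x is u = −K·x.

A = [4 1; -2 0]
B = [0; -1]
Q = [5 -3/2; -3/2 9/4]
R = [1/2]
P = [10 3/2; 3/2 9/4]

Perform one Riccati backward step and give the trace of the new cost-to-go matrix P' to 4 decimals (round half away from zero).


BᵀP = [-1.5000 -2.2500]
S = R + BᵀPB = [1/2] + [2.2500] = [2.7500]
BᵀPA = [-1.5000 -1.5000]
K = S⁻¹·BᵀPA = [-0.5455 -0.5455]
A−BK = [4.0000 1.0000; -2.5455 -0.5455]
AᵀP(A−BK) = [144.1818 36.1818; 36.1818 9.1818]
P' = Q + AᵀP(A−BK) = [149.1818 34.6818; 34.6818 11.4318]
tr(P') = 160.6136

160.6136


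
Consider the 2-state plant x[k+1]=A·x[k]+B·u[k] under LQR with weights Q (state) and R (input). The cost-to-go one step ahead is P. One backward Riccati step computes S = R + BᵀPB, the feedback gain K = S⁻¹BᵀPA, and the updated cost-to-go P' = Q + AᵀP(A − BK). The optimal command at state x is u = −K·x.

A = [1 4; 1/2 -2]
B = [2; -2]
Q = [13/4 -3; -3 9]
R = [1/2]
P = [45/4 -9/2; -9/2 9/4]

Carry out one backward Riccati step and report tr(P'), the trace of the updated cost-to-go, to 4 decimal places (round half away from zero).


15.1309

BᵀP = [31.5000 -13.5000]
S = R + BᵀPB = [1/2] + [90.0000] = [90.5000]
BᵀPA = [24.7500 153.0000]
K = S⁻¹·BᵀPA = [0.2735 1.6906]
A−BK = [0.4530 0.6188; 1.0470 1.3812]
AᵀP(A−BK) = [0.5439 0.9075; 0.9075 2.3370]
P' = Q + AᵀP(A−BK) = [3.7939 -2.0925; -2.0925 11.3370]
tr(P') = 15.1309


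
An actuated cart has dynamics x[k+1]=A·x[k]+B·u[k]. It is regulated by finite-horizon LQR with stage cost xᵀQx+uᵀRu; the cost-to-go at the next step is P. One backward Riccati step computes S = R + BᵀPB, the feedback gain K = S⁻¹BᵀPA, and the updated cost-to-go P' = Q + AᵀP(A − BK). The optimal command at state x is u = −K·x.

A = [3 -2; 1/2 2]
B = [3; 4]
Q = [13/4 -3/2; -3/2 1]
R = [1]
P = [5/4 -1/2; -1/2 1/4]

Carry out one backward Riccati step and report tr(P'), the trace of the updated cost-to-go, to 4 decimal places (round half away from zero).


13.4154

BᵀP = [1.7500 -0.5000]
S = R + BᵀPB = [1] + [3.2500] = [4.2500]
BᵀPA = [5.0000 -4.5000]
K = S⁻¹·BᵀPA = [1.1765 -1.0588]
A−BK = [-0.5294 1.1765; -4.2059 6.2353]
AᵀP(A−BK) = [3.9301 -4.4559; -4.4559 5.2353]
P' = Q + AᵀP(A−BK) = [7.1801 -5.9559; -5.9559 6.2353]
tr(P') = 13.4154


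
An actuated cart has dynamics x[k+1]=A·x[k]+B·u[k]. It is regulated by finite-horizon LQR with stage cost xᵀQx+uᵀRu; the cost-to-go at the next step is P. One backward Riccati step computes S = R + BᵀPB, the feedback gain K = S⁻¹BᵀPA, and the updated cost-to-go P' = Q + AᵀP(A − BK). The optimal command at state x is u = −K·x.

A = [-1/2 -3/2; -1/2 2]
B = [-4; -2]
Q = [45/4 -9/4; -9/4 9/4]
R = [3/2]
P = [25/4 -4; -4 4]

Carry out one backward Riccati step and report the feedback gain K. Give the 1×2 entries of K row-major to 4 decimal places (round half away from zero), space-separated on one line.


BᵀP = [-17.0000 8.0000]
S = R + BᵀPB = [3/2] + [52.0000] = [53.5000]
BᵀPA = [4.5000 41.5000]
K = S⁻¹·BᵀPA = [0.0841 0.7757]
A−BK = [-0.1636 1.6028; -0.3318 3.5514]
AᵀP(A−BK) = [0.1840 -1.8032; -1.8032 21.8709]
P' = Q + AᵀP(A−BK) = [11.4340 -4.0532; -4.0532 24.1209]
tr(P') = 35.5549

0.0841 0.7757


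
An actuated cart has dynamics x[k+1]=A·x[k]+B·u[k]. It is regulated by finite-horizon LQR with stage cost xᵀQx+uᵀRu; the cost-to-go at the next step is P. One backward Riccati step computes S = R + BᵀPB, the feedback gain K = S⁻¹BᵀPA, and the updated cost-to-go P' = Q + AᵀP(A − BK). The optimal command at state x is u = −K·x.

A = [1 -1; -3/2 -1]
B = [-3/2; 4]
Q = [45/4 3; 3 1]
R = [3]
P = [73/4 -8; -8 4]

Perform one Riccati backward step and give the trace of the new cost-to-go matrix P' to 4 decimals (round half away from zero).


14.5645

BᵀP = [-59.3750 28.0000]
S = R + BᵀPB = [3] + [201.0625] = [204.0625]
BᵀPA = [-101.3750 31.3750]
K = S⁻¹·BᵀPA = [-0.4968 0.1538]
A−BK = [0.2548 -0.7694; 0.4871 -1.6150]
AᵀP(A−BK) = [0.8885 -0.6634; -0.6634 1.4260]
P' = Q + AᵀP(A−BK) = [12.1385 2.3366; 2.3366 2.4260]
tr(P') = 14.5645


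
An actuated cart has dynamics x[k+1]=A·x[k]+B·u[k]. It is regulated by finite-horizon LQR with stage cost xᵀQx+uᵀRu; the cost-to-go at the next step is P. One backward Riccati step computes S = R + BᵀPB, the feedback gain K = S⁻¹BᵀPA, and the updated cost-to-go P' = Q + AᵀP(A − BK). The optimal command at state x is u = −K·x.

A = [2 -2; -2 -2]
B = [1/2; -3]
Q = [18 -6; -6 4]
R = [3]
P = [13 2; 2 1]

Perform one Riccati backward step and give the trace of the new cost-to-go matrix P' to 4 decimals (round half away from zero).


BᵀP = [0.5000 -2.0000]
S = R + BᵀPB = [3] + [6.2500] = [9.2500]
BᵀPA = [5.0000 3.0000]
K = S⁻¹·BᵀPA = [0.5405 0.3243]
A−BK = [1.7297 -2.1622; -0.3784 -1.0270]
AᵀP(A−BK) = [37.2973 -49.6216; -49.6216 71.0270]
P' = Q + AᵀP(A−BK) = [55.2973 -55.6216; -55.6216 75.0270]
tr(P') = 130.3243

130.3243


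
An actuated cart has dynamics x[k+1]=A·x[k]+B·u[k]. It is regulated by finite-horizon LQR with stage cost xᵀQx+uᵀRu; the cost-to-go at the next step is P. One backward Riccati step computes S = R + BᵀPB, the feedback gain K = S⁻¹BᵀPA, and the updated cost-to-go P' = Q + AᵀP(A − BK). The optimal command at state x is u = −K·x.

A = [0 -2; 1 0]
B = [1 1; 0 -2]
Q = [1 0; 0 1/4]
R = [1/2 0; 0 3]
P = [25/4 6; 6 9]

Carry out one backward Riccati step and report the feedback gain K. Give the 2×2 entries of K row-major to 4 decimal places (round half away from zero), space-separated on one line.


BᵀP = [6.2500 6.0000; -5.7500 -12.0000]
S = R + BᵀPB = [1/2 0; 0 3] + [6.2500 -5.7500; -5.7500 18.2500] = [6.7500 -5.7500; -5.7500 21.2500]
BᵀPA = [6.0000 -12.5000; -12.0000 11.5000]
K = S⁻¹·BᵀPA = [0.5300 -1.8075; -0.4213 0.0521]
A−BK = [-0.1087 -0.2446; 0.1574 0.1042]
AᵀP(A−BK) = [0.7644 -0.5300; -0.5300 1.8075]
P' = Q + AᵀP(A−BK) = [1.7644 -0.5300; -0.5300 2.0575]
tr(P') = 3.8219

0.5300 -1.8075 -0.4213 0.0521


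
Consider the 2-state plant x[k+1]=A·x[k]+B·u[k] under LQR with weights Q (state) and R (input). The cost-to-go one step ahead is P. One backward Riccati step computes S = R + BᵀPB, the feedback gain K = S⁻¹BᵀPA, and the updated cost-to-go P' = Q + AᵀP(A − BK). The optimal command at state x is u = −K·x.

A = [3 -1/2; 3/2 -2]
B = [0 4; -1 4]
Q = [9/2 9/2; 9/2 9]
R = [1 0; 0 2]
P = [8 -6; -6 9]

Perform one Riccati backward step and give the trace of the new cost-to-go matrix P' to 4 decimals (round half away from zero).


BᵀP = [6.0000 -9.0000; 8.0000 12.0000]
S = R + BᵀPB = [1 0; 0 2] + [9.0000 -12.0000; -12.0000 80.0000] = [10.0000 -12.0000; -12.0000 82.0000]
BᵀPA = [4.5000 15.0000; 42.0000 -28.0000]
K = S⁻¹·BᵀPA = [1.2914 1.3225; 0.7012 -0.1479]
A−BK = [0.1953 0.0917; -0.0133 -0.0858]
AᵀP(A−BK) = [2.9889 1.7618; 1.7618 2.0207]
P' = Q + AᵀP(A−BK) = [7.4889 6.2618; 6.2618 11.0207]
tr(P') = 18.5096

18.5096


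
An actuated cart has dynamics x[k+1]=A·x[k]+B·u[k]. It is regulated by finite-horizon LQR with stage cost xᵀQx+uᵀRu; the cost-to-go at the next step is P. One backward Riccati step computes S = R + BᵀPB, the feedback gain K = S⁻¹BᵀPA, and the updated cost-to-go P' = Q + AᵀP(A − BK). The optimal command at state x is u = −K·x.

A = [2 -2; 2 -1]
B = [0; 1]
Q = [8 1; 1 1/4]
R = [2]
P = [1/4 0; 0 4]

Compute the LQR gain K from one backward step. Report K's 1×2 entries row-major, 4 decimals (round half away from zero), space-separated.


1.3333 -0.6667

BᵀP = [0.0000 4.0000]
S = R + BᵀPB = [2] + [4.0000] = [6.0000]
BᵀPA = [8.0000 -4.0000]
K = S⁻¹·BᵀPA = [1.3333 -0.6667]
A−BK = [2.0000 -2.0000; 0.6667 -0.3333]
AᵀP(A−BK) = [6.3333 -3.6667; -3.6667 2.3333]
P' = Q + AᵀP(A−BK) = [14.3333 -2.6667; -2.6667 2.5833]
tr(P') = 16.9167


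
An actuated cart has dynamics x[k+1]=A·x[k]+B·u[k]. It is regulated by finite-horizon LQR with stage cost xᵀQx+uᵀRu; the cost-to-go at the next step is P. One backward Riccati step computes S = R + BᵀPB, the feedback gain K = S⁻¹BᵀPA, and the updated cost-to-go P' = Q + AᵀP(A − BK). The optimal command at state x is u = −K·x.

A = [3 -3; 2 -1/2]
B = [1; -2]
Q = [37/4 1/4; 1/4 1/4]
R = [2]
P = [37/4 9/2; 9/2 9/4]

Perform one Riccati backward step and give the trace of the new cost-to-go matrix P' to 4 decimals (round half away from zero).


BᵀP = [0.2500 0.0000]
S = R + BᵀPB = [2] + [0.2500] = [2.2500]
BᵀPA = [0.7500 -0.7500]
K = S⁻¹·BᵀPA = [0.3333 -0.3333]
A−BK = [2.6667 -2.6667; 2.6667 -1.1667]
AᵀP(A−BK) = [146.0000 -119.0000; -119.0000 97.0625]
P' = Q + AᵀP(A−BK) = [155.2500 -118.7500; -118.7500 97.3125]
tr(P') = 252.5625

252.5625


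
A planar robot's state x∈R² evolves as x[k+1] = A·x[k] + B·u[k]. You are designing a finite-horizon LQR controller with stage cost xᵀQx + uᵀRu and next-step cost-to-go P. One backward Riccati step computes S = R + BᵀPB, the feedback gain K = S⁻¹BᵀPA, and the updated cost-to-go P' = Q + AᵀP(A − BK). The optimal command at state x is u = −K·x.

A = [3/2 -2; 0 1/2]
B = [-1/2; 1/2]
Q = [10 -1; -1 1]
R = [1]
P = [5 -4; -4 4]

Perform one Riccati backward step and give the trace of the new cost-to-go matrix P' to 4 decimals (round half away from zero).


BᵀP = [-4.5000 4.0000]
S = R + BᵀPB = [1] + [4.2500] = [5.2500]
BᵀPA = [-6.7500 11.0000]
K = S⁻¹·BᵀPA = [-1.2857 2.0952]
A−BK = [0.8571 -0.9524; 0.6429 -0.5476]
AᵀP(A−BK) = [2.5714 -3.8571; -3.8571 5.9524]
P' = Q + AᵀP(A−BK) = [12.5714 -4.8571; -4.8571 6.9524]
tr(P') = 19.5238

19.5238


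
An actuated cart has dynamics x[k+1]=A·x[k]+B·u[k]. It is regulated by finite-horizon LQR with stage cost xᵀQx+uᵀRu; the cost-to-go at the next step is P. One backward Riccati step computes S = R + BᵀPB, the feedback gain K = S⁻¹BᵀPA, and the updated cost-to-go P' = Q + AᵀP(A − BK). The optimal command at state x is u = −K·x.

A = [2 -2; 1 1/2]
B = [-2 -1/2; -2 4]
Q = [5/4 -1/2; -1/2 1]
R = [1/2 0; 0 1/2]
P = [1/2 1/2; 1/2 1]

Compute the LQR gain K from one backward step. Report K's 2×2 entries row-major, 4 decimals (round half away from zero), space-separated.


-0.6948 0.5739 -0.0269 0.3205

BᵀP = [-2.0000 -3.0000; 1.7500 3.7500]
S = R + BᵀPB = [1/2 0; 0 1/2] + [10.0000 -11.0000; -11.0000 14.1250] = [10.5000 -11.0000; -11.0000 14.6250]
BᵀPA = [-7.0000 2.5000; 7.2500 -1.6250]
K = S⁻¹·BᵀPA = [-0.6948 0.5739; -0.0269 0.3205]
A−BK = [0.5969 -0.6919; -0.2821 0.3656]
AᵀP(A−BK) = [0.3311 -0.3066; -0.3066 0.3361]
P' = Q + AᵀP(A−BK) = [1.5811 -0.8066; -0.8066 1.3361]
tr(P') = 2.9172


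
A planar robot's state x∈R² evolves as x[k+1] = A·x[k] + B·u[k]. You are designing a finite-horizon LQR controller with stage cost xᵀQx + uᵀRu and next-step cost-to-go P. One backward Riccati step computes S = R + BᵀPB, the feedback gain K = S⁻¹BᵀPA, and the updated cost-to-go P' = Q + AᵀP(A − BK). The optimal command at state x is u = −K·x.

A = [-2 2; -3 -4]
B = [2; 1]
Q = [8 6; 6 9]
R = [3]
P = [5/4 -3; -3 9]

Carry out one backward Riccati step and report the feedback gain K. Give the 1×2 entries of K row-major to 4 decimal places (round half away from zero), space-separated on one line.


-1.6000 -2.6000

BᵀP = [-0.5000 3.0000]
S = R + BᵀPB = [3] + [2.0000] = [5.0000]
BᵀPA = [-8.0000 -13.0000]
K = S⁻¹·BᵀPA = [-1.6000 -2.6000]
A−BK = [1.2000 7.2000; -1.4000 -1.4000]
AᵀP(A−BK) = [37.2000 76.2000; 76.2000 163.2000]
P' = Q + AᵀP(A−BK) = [45.2000 82.2000; 82.2000 172.2000]
tr(P') = 217.4000


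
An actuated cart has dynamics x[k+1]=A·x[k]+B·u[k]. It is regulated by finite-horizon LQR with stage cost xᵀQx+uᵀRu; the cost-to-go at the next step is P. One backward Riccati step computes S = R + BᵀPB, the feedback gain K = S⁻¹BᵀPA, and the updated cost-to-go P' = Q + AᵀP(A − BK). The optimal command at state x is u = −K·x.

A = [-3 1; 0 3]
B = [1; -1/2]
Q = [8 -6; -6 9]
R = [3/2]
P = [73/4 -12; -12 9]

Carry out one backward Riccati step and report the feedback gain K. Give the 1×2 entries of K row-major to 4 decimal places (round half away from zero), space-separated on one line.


BᵀP = [24.2500 -16.5000]
S = R + BᵀPB = [3/2] + [32.5000] = [34.0000]
BᵀPA = [-72.7500 -25.2500]
K = S⁻¹·BᵀPA = [-2.1397 -0.7426]
A−BK = [-0.8603 1.7426; -1.0699 2.6287]
AᵀP(A−BK) = [8.5864 -0.7776; -0.7776 8.4982]
P' = Q + AᵀP(A−BK) = [16.5864 -6.7776; -6.7776 17.4982]
tr(P') = 34.0846

-2.1397 -0.7426


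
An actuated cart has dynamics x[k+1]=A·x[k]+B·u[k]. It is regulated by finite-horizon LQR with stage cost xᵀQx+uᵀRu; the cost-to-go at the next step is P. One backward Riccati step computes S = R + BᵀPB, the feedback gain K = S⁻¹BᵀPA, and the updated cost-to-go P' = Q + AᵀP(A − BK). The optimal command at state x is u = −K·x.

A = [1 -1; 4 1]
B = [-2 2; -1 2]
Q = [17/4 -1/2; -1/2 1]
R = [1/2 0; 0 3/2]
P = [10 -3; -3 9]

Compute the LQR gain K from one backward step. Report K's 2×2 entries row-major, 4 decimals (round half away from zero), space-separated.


BᵀP = [-17.0000 -3.0000; 14.0000 12.0000]
S = R + BᵀPB = [1/2 0; 0 3/2] + [37.0000 -40.0000; -40.0000 52.0000] = [37.5000 -40.0000; -40.0000 53.5000]
BᵀPA = [-29.0000 14.0000; 62.0000 -2.0000]
K = S⁻¹·BᵀPA = [2.2855 1.6468; 2.8677 1.1938]
A−BK = [-0.1643 -0.0942; 0.5502 0.2591]
AᵀP(A−BK) = [18.4837 8.7378; 8.7378 4.3329]
P' = Q + AᵀP(A−BK) = [22.7337 8.2378; 8.2378 5.3329]
tr(P') = 28.0666

2.2855 1.6468 2.8677 1.1938


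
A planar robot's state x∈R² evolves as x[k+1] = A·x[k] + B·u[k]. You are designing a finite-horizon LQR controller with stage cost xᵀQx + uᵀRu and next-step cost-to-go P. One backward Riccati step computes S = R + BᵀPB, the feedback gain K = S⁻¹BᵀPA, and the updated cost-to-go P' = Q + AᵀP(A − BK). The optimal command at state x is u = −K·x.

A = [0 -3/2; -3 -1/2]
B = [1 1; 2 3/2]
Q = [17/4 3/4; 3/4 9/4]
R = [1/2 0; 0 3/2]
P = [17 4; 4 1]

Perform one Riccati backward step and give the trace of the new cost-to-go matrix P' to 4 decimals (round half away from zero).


7.4571

BᵀP = [25.0000 6.0000; 23.0000 5.5000]
S = R + BᵀPB = [1/2 0; 0 3/2] + [37.0000 34.0000; 34.0000 31.2500] = [37.5000 34.0000; 34.0000 32.7500]
BᵀPA = [-18.0000 -40.5000; -16.5000 -37.2500]
K = S⁻¹·BᵀPA = [-0.3951 -0.8302; -0.0936 -0.2756]
A−BK = [0.4887 -0.3943; -2.0693 1.5737]
AᵀP(A−BK) = [0.3432 0.0104; 0.0104 0.6140]
P' = Q + AᵀP(A−BK) = [4.5932 0.7604; 0.7604 2.8640]
tr(P') = 7.4571


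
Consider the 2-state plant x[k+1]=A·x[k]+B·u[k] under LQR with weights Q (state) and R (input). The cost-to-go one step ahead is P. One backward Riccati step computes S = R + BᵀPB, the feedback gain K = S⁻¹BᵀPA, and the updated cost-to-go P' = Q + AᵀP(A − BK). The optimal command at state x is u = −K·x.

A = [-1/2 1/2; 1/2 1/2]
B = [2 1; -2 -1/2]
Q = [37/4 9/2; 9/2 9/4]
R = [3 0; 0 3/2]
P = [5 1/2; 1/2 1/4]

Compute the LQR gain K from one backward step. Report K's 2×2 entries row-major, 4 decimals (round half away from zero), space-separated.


-0.1483 0.1427 -0.1469 0.2168

BᵀP = [9.0000 0.5000; 4.7500 0.3750]
S = R + BᵀPB = [3 0; 0 3/2] + [17.0000 8.7500; 8.7500 4.5625] = [20.0000 8.7500; 8.7500 6.0625]
BᵀPA = [-4.2500 4.7500; -2.1875 2.5625]
K = S⁻¹·BᵀPA = [-0.1483 0.1427; -0.1469 0.2168]
A−BK = [-0.0566 -0.0021; 0.1301 0.8937]
AᵀP(A−BK) = [0.1112 -0.1070; -0.1070 0.3294]
P' = Q + AᵀP(A−BK) = [9.3612 4.3930; 4.3930 2.5794]
tr(P') = 11.9406


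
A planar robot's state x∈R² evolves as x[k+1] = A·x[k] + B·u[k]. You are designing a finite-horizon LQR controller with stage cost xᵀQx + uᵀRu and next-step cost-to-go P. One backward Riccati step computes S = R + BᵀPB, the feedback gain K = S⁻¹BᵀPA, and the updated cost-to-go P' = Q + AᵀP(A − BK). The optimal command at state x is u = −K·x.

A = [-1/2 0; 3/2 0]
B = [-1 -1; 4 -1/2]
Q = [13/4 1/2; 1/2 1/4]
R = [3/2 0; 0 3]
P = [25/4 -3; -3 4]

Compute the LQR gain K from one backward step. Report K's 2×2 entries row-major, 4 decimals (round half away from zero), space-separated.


0.3868 0.0000 0.0677 0.0000

BᵀP = [-18.2500 19.0000; -4.7500 1.0000]
S = R + BᵀPB = [3/2 0; 0 3] + [94.2500 8.7500; 8.7500 4.2500] = [95.7500 8.7500; 8.7500 7.2500]
BᵀPA = [37.6250 0.0000; 3.8750 0.0000]
K = S⁻¹·BᵀPA = [0.3868 0.0000; 0.0677 0.0000]
A−BK = [-0.0455 0.0000; -0.0132 0.0000]
AᵀP(A−BK) = [0.2482 0.0000; 0.0000 0.0000]
P' = Q + AᵀP(A−BK) = [3.4982 0.5000; 0.5000 0.2500]
tr(P') = 3.7482


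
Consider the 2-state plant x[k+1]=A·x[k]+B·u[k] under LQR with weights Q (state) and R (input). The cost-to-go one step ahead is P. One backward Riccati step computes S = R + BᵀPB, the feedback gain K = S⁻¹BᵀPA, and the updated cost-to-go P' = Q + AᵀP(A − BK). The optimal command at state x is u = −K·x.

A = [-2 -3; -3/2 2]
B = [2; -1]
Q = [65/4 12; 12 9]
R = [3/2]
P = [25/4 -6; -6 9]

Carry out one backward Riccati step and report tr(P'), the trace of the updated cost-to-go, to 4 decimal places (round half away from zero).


BᵀP = [18.5000 -21.0000]
S = R + BᵀPB = [3/2] + [58.0000] = [59.5000]
BᵀPA = [-5.5000 -97.5000]
K = S⁻¹·BᵀPA = [-0.0924 -1.6387]
A−BK = [-1.8151 0.2773; -1.5924 0.3613]
AᵀP(A−BK) = [8.7416 -1.5126; -1.5126 4.4811]
P' = Q + AᵀP(A−BK) = [24.9916 10.4874; 10.4874 13.4811]
tr(P') = 38.4727

38.4727


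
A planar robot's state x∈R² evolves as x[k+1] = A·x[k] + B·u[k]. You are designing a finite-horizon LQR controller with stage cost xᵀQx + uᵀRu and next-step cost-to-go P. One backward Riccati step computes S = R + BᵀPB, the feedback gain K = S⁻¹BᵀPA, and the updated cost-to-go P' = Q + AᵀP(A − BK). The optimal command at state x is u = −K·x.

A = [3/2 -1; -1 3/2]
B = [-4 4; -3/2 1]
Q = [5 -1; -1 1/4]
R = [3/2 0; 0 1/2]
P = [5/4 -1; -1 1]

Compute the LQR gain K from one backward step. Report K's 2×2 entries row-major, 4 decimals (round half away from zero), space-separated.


BᵀP = [-3.5000 2.5000; 4.0000 -3.0000]
S = R + BᵀPB = [3/2 0; 0 1/2] + [10.2500 -11.5000; -11.5000 13.0000] = [11.7500 -11.5000; -11.5000 13.5000]
BᵀPA = [-7.7500 7.2500; 9.0000 -8.5000]
K = S⁻¹·BᵀPA = [-0.0427 0.0047; 0.6303 -0.6256]
A−BK = [-1.1919 1.5213; -1.6943 2.1327]
AᵀP(A−BK) = [0.8089 -0.9579; -0.9579 1.1481]
P' = Q + AᵀP(A−BK) = [5.8089 -1.9579; -1.9579 1.3981]
tr(P') = 7.2070

-0.0427 0.0047 0.6303 -0.6256


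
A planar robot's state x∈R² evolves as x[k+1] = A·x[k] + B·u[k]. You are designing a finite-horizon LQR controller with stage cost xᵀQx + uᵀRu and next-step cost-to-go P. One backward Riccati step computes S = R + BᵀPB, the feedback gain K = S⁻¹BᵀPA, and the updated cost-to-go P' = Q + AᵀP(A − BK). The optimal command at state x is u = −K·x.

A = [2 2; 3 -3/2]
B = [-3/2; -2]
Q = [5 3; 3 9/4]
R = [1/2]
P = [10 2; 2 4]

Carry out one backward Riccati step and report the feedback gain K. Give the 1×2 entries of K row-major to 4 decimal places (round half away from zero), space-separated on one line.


-1.3922 -0.4216

BᵀP = [-19.0000 -11.0000]
S = R + BᵀPB = [1/2] + [50.5000] = [51.0000]
BᵀPA = [-71.0000 -21.5000]
K = S⁻¹·BᵀPA = [-1.3922 -0.4216]
A−BK = [-0.0882 1.3676; 0.2157 -2.3431]
AᵀP(A−BK) = [1.1569 -1.9314; -1.9314 27.9363]
P' = Q + AᵀP(A−BK) = [6.1569 1.0686; 1.0686 30.1863]
tr(P') = 36.3431


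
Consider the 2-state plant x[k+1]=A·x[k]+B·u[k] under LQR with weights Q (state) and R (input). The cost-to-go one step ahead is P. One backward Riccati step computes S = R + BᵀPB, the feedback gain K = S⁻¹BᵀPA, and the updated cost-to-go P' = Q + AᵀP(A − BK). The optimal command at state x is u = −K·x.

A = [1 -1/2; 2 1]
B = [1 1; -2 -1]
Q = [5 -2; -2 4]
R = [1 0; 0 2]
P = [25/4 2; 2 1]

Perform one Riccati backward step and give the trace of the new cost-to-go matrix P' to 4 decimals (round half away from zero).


BᵀP = [2.2500 0.0000; 4.2500 1.0000]
S = R + BᵀPB = [1 0; 0 2] + [2.2500 2.2500; 2.2500 3.2500] = [3.2500 2.2500; 2.2500 5.2500]
BᵀPA = [2.2500 -1.1250; 6.2500 -1.1250]
K = S⁻¹·BᵀPA = [-0.1875 -0.2813; 1.2708 -0.0938]
A−BK = [-0.0833 -0.1250; 2.8958 0.3438]
AᵀP(A−BK) = [10.7292 0.0938; 0.0938 0.1406]
P' = Q + AᵀP(A−BK) = [15.7292 -1.9063; -1.9063 4.1406]
tr(P') = 19.8698

19.8698


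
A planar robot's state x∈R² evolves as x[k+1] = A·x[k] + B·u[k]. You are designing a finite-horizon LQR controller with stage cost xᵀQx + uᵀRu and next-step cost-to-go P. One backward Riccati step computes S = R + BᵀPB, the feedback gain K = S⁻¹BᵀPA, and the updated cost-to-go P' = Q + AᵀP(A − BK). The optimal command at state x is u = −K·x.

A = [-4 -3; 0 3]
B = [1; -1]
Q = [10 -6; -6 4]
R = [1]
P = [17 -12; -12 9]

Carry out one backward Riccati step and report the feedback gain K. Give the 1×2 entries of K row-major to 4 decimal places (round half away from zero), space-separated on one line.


-2.2745 -2.9412

BᵀP = [29.0000 -21.0000]
S = R + BᵀPB = [1] + [50.0000] = [51.0000]
BᵀPA = [-116.0000 -150.0000]
K = S⁻¹·BᵀPA = [-2.2745 -2.9412]
A−BK = [-1.7255 -0.0588; -2.2745 0.0588]
AᵀP(A−BK) = [8.1569 6.8235; 6.8235 8.8235]
P' = Q + AᵀP(A−BK) = [18.1569 0.8235; 0.8235 12.8235]
tr(P') = 30.9804


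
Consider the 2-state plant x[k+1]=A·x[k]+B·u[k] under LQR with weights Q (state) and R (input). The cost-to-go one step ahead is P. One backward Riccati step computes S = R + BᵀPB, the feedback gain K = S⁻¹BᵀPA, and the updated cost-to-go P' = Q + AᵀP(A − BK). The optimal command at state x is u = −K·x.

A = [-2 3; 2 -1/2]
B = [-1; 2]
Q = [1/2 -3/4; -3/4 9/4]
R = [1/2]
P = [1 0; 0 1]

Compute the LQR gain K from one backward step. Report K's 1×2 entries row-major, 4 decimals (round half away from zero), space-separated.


BᵀP = [-1.0000 2.0000]
S = R + BᵀPB = [1/2] + [5.0000] = [5.5000]
BᵀPA = [6.0000 -4.0000]
K = S⁻¹·BᵀPA = [1.0909 -0.7273]
A−BK = [-0.9091 2.2727; -0.1818 0.9545]
AᵀP(A−BK) = [1.4545 -2.6364; -2.6364 6.3409]
P' = Q + AᵀP(A−BK) = [1.9545 -3.3864; -3.3864 8.5909]
tr(P') = 10.5455

1.0909 -0.7273


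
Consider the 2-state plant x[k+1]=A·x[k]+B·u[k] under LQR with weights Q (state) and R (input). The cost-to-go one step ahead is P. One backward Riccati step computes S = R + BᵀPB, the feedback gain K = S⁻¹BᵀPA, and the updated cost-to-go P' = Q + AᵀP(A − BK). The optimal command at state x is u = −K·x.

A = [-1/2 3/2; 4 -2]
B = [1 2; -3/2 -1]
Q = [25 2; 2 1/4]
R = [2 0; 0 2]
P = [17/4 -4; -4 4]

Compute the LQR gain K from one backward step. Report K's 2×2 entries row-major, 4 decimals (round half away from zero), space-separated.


BᵀP = [10.2500 -10.0000; 12.5000 -12.0000]
S = R + BᵀPB = [2 0; 0 2] + [25.2500 30.5000; 30.5000 37.0000] = [27.2500 30.5000; 30.5000 39.0000]
BᵀPA = [-45.1250 35.3750; -54.2500 42.7500]
K = S⁻¹·BᵀPA = [-0.7943 0.5717; -0.7698 0.6491]
A−BK = [1.8340 -0.3698; 2.0387 -0.4934]
AᵀP(A−BK) = [3.4557 -2.1783; -2.1783 1.5915]
P' = Q + AᵀP(A−BK) = [28.4557 -0.1783; -0.1783 1.8415]
tr(P') = 30.2972

-0.7943 0.5717 -0.7698 0.6491
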